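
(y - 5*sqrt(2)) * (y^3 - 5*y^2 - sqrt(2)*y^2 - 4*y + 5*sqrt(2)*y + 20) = y^4 - 6*sqrt(2)*y^3 - 5*y^3 + 6*y^2 + 30*sqrt(2)*y^2 - 30*y + 20*sqrt(2)*y - 100*sqrt(2)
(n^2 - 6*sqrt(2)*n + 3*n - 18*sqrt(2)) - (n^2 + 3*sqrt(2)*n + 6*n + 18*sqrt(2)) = -9*sqrt(2)*n - 3*n - 36*sqrt(2)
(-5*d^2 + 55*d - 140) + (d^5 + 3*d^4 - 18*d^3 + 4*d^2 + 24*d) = d^5 + 3*d^4 - 18*d^3 - d^2 + 79*d - 140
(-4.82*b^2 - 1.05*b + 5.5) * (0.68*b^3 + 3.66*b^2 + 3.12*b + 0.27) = -3.2776*b^5 - 18.3552*b^4 - 15.1414*b^3 + 15.5526*b^2 + 16.8765*b + 1.485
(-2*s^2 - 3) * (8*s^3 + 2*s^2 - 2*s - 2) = -16*s^5 - 4*s^4 - 20*s^3 - 2*s^2 + 6*s + 6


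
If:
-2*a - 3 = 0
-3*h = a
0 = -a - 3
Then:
No Solution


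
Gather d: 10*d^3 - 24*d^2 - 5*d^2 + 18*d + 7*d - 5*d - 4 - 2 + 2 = 10*d^3 - 29*d^2 + 20*d - 4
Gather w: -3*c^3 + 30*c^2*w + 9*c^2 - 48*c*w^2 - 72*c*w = -3*c^3 + 9*c^2 - 48*c*w^2 + w*(30*c^2 - 72*c)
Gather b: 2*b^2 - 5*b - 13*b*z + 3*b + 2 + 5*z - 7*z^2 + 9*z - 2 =2*b^2 + b*(-13*z - 2) - 7*z^2 + 14*z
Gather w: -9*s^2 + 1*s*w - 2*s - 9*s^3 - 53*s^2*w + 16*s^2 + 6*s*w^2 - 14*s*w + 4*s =-9*s^3 + 7*s^2 + 6*s*w^2 + 2*s + w*(-53*s^2 - 13*s)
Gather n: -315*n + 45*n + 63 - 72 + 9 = -270*n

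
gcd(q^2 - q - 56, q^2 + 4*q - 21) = q + 7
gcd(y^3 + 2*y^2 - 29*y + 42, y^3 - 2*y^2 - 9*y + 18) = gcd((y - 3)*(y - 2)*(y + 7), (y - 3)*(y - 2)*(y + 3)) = y^2 - 5*y + 6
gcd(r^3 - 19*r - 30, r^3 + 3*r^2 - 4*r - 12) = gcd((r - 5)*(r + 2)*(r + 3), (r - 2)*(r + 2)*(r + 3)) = r^2 + 5*r + 6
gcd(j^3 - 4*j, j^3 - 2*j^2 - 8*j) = j^2 + 2*j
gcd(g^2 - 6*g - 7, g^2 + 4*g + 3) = g + 1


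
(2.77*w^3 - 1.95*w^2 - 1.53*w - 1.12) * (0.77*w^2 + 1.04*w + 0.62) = 2.1329*w^5 + 1.3793*w^4 - 1.4887*w^3 - 3.6626*w^2 - 2.1134*w - 0.6944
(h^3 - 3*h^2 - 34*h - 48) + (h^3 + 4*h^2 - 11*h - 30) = 2*h^3 + h^2 - 45*h - 78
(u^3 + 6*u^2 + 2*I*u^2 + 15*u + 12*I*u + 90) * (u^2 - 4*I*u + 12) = u^5 + 6*u^4 - 2*I*u^4 + 35*u^3 - 12*I*u^3 + 210*u^2 - 36*I*u^2 + 180*u - 216*I*u + 1080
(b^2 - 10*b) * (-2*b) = -2*b^3 + 20*b^2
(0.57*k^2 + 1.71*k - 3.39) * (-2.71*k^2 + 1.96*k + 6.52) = -1.5447*k^4 - 3.5169*k^3 + 16.2549*k^2 + 4.5048*k - 22.1028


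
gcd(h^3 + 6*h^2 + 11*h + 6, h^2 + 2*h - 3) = h + 3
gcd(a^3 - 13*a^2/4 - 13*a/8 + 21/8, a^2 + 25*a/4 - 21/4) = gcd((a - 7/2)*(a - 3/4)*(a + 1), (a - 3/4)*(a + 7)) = a - 3/4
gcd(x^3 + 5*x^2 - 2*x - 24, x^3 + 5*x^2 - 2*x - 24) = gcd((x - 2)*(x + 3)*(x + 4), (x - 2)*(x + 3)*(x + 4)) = x^3 + 5*x^2 - 2*x - 24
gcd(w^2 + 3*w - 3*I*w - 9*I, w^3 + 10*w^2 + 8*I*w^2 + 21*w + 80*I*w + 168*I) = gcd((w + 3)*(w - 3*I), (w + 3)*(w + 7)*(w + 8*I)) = w + 3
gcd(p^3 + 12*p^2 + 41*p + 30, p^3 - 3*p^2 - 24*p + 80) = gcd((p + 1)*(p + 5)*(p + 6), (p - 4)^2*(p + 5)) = p + 5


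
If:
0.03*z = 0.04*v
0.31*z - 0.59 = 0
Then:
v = 1.43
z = 1.90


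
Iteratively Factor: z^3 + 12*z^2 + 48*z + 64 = (z + 4)*(z^2 + 8*z + 16) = (z + 4)^2*(z + 4)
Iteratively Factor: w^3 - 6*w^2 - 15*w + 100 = (w - 5)*(w^2 - w - 20) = (w - 5)^2*(w + 4)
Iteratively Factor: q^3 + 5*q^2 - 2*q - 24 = (q - 2)*(q^2 + 7*q + 12) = (q - 2)*(q + 4)*(q + 3)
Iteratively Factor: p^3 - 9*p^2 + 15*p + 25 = (p - 5)*(p^2 - 4*p - 5) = (p - 5)*(p + 1)*(p - 5)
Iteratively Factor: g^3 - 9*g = (g + 3)*(g^2 - 3*g) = (g - 3)*(g + 3)*(g)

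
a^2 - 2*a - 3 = (a - 3)*(a + 1)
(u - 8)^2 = u^2 - 16*u + 64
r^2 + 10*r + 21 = (r + 3)*(r + 7)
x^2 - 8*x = x*(x - 8)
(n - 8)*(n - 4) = n^2 - 12*n + 32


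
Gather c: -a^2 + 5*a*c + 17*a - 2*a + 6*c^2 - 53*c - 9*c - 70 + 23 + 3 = -a^2 + 15*a + 6*c^2 + c*(5*a - 62) - 44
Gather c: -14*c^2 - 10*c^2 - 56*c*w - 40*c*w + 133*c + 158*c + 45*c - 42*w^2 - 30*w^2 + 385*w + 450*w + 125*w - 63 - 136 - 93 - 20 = -24*c^2 + c*(336 - 96*w) - 72*w^2 + 960*w - 312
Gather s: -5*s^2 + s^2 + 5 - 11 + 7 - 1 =-4*s^2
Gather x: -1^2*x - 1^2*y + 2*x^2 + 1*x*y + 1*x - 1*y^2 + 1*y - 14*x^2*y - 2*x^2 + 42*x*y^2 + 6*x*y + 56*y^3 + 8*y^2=-14*x^2*y + x*(42*y^2 + 7*y) + 56*y^3 + 7*y^2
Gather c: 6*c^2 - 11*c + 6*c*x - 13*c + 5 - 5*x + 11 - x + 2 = 6*c^2 + c*(6*x - 24) - 6*x + 18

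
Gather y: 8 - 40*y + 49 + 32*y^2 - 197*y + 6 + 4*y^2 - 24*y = 36*y^2 - 261*y + 63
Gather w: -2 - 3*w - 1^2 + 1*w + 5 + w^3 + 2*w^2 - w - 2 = w^3 + 2*w^2 - 3*w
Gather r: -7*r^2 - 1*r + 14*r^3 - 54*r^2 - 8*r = 14*r^3 - 61*r^2 - 9*r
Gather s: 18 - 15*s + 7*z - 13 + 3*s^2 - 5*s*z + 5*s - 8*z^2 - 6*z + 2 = 3*s^2 + s*(-5*z - 10) - 8*z^2 + z + 7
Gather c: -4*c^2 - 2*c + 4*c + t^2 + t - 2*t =-4*c^2 + 2*c + t^2 - t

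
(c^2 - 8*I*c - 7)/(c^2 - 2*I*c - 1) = (c - 7*I)/(c - I)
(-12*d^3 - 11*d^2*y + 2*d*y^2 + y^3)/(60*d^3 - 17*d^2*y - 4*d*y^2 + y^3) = (d + y)/(-5*d + y)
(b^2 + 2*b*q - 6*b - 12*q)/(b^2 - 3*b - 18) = (b + 2*q)/(b + 3)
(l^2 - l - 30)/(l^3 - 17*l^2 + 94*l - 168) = (l + 5)/(l^2 - 11*l + 28)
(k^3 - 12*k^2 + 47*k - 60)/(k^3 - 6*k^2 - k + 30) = (k - 4)/(k + 2)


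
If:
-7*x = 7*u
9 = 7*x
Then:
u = -9/7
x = 9/7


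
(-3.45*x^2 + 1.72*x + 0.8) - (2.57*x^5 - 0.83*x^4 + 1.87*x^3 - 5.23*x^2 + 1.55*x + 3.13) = -2.57*x^5 + 0.83*x^4 - 1.87*x^3 + 1.78*x^2 + 0.17*x - 2.33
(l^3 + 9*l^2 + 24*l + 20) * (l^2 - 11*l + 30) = l^5 - 2*l^4 - 45*l^3 + 26*l^2 + 500*l + 600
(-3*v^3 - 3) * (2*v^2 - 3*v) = -6*v^5 + 9*v^4 - 6*v^2 + 9*v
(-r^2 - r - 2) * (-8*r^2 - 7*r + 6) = 8*r^4 + 15*r^3 + 17*r^2 + 8*r - 12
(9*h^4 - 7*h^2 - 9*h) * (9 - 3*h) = -27*h^5 + 81*h^4 + 21*h^3 - 36*h^2 - 81*h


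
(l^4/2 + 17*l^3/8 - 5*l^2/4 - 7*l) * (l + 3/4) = l^5/2 + 5*l^4/2 + 11*l^3/32 - 127*l^2/16 - 21*l/4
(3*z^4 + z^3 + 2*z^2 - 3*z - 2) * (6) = 18*z^4 + 6*z^3 + 12*z^2 - 18*z - 12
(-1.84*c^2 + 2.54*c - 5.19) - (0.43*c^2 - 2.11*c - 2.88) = -2.27*c^2 + 4.65*c - 2.31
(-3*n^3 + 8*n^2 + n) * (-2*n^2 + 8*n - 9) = 6*n^5 - 40*n^4 + 89*n^3 - 64*n^2 - 9*n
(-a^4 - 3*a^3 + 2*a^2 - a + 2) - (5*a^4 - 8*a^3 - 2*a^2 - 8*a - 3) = -6*a^4 + 5*a^3 + 4*a^2 + 7*a + 5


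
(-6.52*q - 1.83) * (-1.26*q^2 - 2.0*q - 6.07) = 8.2152*q^3 + 15.3458*q^2 + 43.2364*q + 11.1081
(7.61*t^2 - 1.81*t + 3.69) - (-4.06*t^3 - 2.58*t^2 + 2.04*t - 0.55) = 4.06*t^3 + 10.19*t^2 - 3.85*t + 4.24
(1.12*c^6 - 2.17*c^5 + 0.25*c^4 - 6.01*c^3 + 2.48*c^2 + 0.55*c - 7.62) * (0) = 0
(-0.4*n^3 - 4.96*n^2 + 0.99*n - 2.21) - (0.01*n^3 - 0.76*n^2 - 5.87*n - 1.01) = -0.41*n^3 - 4.2*n^2 + 6.86*n - 1.2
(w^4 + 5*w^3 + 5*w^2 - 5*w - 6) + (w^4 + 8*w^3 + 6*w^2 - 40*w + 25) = 2*w^4 + 13*w^3 + 11*w^2 - 45*w + 19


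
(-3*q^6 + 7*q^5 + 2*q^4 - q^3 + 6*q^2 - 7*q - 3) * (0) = 0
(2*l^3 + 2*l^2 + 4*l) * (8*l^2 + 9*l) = 16*l^5 + 34*l^4 + 50*l^3 + 36*l^2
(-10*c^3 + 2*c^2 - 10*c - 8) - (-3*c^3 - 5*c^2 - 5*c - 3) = -7*c^3 + 7*c^2 - 5*c - 5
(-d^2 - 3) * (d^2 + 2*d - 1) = -d^4 - 2*d^3 - 2*d^2 - 6*d + 3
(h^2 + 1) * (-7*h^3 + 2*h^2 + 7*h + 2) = -7*h^5 + 2*h^4 + 4*h^2 + 7*h + 2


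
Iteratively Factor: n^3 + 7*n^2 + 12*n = (n + 4)*(n^2 + 3*n) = n*(n + 4)*(n + 3)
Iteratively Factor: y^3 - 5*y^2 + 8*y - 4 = (y - 1)*(y^2 - 4*y + 4) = (y - 2)*(y - 1)*(y - 2)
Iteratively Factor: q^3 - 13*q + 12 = (q - 1)*(q^2 + q - 12) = (q - 1)*(q + 4)*(q - 3)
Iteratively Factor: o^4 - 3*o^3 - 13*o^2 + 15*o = (o + 3)*(o^3 - 6*o^2 + 5*o) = (o - 1)*(o + 3)*(o^2 - 5*o) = o*(o - 1)*(o + 3)*(o - 5)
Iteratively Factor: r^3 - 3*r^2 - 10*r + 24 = (r - 2)*(r^2 - r - 12) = (r - 4)*(r - 2)*(r + 3)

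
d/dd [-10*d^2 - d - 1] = -20*d - 1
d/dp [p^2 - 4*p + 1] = 2*p - 4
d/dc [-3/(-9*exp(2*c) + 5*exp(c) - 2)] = (15 - 54*exp(c))*exp(c)/(9*exp(2*c) - 5*exp(c) + 2)^2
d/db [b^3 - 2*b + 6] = 3*b^2 - 2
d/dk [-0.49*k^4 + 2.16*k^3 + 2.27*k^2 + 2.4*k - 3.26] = -1.96*k^3 + 6.48*k^2 + 4.54*k + 2.4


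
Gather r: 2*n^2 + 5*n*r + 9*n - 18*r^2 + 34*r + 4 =2*n^2 + 9*n - 18*r^2 + r*(5*n + 34) + 4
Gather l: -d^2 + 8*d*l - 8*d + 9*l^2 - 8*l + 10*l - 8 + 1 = -d^2 - 8*d + 9*l^2 + l*(8*d + 2) - 7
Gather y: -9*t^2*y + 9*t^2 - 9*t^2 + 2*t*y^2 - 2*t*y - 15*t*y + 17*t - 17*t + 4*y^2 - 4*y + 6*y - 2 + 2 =y^2*(2*t + 4) + y*(-9*t^2 - 17*t + 2)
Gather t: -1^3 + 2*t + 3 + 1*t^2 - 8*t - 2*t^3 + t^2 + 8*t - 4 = -2*t^3 + 2*t^2 + 2*t - 2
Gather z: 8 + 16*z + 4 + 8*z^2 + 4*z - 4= 8*z^2 + 20*z + 8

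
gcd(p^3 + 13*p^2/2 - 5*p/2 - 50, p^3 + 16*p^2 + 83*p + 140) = p^2 + 9*p + 20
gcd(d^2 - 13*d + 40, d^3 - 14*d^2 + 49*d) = 1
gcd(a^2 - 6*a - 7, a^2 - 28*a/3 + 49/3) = a - 7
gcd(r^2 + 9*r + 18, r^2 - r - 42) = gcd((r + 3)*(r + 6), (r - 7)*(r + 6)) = r + 6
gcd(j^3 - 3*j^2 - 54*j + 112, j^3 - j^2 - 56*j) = j^2 - j - 56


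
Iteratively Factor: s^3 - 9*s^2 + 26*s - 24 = (s - 3)*(s^2 - 6*s + 8) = (s - 3)*(s - 2)*(s - 4)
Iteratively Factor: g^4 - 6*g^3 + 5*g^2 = (g)*(g^3 - 6*g^2 + 5*g) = g^2*(g^2 - 6*g + 5) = g^2*(g - 5)*(g - 1)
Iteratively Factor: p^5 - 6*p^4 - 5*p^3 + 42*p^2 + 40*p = (p)*(p^4 - 6*p^3 - 5*p^2 + 42*p + 40) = p*(p - 4)*(p^3 - 2*p^2 - 13*p - 10) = p*(p - 4)*(p + 2)*(p^2 - 4*p - 5) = p*(p - 4)*(p + 1)*(p + 2)*(p - 5)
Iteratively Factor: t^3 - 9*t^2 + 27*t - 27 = (t - 3)*(t^2 - 6*t + 9) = (t - 3)^2*(t - 3)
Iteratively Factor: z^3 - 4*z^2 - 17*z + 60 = (z - 3)*(z^2 - z - 20) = (z - 3)*(z + 4)*(z - 5)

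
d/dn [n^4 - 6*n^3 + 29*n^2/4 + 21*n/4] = 4*n^3 - 18*n^2 + 29*n/2 + 21/4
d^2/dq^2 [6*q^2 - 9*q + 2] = 12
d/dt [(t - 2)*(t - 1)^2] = (t - 1)*(3*t - 5)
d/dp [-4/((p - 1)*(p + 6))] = 4*(2*p + 5)/((p - 1)^2*(p + 6)^2)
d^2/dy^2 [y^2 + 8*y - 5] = 2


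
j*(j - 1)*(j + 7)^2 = j^4 + 13*j^3 + 35*j^2 - 49*j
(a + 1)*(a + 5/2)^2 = a^3 + 6*a^2 + 45*a/4 + 25/4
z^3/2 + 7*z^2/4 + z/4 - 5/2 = (z/2 + 1)*(z - 1)*(z + 5/2)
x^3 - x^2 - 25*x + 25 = (x - 5)*(x - 1)*(x + 5)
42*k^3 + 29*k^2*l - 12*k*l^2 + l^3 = (-7*k + l)*(-6*k + l)*(k + l)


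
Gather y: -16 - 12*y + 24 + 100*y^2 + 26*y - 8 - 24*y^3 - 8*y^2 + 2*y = -24*y^3 + 92*y^2 + 16*y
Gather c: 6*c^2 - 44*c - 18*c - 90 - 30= 6*c^2 - 62*c - 120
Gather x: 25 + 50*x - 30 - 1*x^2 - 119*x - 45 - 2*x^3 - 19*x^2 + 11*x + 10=-2*x^3 - 20*x^2 - 58*x - 40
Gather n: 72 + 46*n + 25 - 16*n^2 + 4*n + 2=-16*n^2 + 50*n + 99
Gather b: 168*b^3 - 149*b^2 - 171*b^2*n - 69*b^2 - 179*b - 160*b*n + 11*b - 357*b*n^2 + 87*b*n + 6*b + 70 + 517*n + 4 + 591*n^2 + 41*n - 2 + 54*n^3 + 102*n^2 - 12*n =168*b^3 + b^2*(-171*n - 218) + b*(-357*n^2 - 73*n - 162) + 54*n^3 + 693*n^2 + 546*n + 72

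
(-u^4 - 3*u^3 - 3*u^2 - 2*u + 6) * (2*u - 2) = -2*u^5 - 4*u^4 + 2*u^2 + 16*u - 12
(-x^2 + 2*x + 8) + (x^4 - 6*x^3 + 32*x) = x^4 - 6*x^3 - x^2 + 34*x + 8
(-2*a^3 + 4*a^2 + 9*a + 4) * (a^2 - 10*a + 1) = -2*a^5 + 24*a^4 - 33*a^3 - 82*a^2 - 31*a + 4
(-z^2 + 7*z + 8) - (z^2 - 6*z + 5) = -2*z^2 + 13*z + 3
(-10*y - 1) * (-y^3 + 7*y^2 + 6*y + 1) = 10*y^4 - 69*y^3 - 67*y^2 - 16*y - 1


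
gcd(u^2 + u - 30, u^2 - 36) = u + 6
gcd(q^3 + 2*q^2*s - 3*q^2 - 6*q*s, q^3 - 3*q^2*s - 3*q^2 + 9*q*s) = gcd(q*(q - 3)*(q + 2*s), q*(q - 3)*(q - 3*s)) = q^2 - 3*q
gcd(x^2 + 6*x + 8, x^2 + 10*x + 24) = x + 4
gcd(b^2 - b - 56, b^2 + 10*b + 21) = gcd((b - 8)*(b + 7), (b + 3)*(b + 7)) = b + 7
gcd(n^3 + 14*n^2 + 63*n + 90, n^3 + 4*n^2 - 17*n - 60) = n^2 + 8*n + 15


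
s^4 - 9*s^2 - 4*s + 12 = (s - 3)*(s - 1)*(s + 2)^2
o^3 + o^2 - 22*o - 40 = (o - 5)*(o + 2)*(o + 4)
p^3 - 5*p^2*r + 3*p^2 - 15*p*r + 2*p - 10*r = (p + 1)*(p + 2)*(p - 5*r)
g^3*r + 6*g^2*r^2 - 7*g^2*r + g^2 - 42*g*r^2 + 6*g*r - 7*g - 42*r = (g - 7)*(g + 6*r)*(g*r + 1)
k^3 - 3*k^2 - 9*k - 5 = (k - 5)*(k + 1)^2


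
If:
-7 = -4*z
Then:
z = 7/4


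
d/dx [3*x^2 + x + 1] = 6*x + 1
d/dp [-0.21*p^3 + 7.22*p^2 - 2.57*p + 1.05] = -0.63*p^2 + 14.44*p - 2.57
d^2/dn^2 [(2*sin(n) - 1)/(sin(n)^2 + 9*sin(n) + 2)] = (-2*sin(n)^5 + 22*sin(n)^4 + 55*sin(n)^3 + 103*sin(n)^2 - 104*sin(n) - 230)/(sin(n)^2 + 9*sin(n) + 2)^3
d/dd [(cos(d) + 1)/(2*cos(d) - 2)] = sin(d)/(cos(d) - 1)^2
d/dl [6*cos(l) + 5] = -6*sin(l)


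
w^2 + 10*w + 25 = (w + 5)^2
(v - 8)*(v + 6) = v^2 - 2*v - 48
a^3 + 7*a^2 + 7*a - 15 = (a - 1)*(a + 3)*(a + 5)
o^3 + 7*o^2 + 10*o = o*(o + 2)*(o + 5)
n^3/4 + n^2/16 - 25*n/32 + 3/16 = (n/4 + 1/2)*(n - 3/2)*(n - 1/4)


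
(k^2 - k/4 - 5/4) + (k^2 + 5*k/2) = 2*k^2 + 9*k/4 - 5/4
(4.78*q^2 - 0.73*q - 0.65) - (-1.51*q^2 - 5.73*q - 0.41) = 6.29*q^2 + 5.0*q - 0.24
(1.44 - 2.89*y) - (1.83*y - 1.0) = 2.44 - 4.72*y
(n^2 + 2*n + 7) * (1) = n^2 + 2*n + 7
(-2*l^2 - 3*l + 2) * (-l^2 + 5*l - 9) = 2*l^4 - 7*l^3 + l^2 + 37*l - 18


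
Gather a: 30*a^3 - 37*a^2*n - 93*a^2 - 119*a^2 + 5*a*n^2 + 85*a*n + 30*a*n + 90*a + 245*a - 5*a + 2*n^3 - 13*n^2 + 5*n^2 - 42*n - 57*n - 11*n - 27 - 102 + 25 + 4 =30*a^3 + a^2*(-37*n - 212) + a*(5*n^2 + 115*n + 330) + 2*n^3 - 8*n^2 - 110*n - 100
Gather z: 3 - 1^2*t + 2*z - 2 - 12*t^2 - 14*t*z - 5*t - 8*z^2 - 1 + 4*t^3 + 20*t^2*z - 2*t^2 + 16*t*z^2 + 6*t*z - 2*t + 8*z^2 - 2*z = 4*t^3 - 14*t^2 + 16*t*z^2 - 8*t + z*(20*t^2 - 8*t)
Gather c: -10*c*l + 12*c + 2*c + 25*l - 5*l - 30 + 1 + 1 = c*(14 - 10*l) + 20*l - 28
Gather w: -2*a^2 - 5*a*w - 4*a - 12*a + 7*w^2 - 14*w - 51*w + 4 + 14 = -2*a^2 - 16*a + 7*w^2 + w*(-5*a - 65) + 18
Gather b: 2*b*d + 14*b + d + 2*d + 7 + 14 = b*(2*d + 14) + 3*d + 21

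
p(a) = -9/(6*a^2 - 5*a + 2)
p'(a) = -9*(5 - 12*a)/(6*a^2 - 5*a + 2)^2 = 9*(12*a - 5)/(6*a^2 - 5*a + 2)^2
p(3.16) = -0.20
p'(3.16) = 0.14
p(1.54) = -1.06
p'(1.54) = 1.67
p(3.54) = -0.15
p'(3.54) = 0.10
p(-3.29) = -0.11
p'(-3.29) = -0.06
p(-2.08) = -0.23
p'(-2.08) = -0.18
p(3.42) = -0.16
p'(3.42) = 0.11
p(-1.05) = -0.65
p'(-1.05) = -0.82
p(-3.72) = -0.09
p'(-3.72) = -0.04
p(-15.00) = -0.00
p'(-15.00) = 0.00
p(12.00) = -0.01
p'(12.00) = 0.00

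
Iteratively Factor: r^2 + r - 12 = (r + 4)*(r - 3)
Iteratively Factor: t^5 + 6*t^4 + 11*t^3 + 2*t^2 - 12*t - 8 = (t + 2)*(t^4 + 4*t^3 + 3*t^2 - 4*t - 4) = (t + 2)^2*(t^3 + 2*t^2 - t - 2) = (t + 2)^3*(t^2 - 1) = (t + 1)*(t + 2)^3*(t - 1)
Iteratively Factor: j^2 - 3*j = (j)*(j - 3)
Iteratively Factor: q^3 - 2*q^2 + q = (q)*(q^2 - 2*q + 1) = q*(q - 1)*(q - 1)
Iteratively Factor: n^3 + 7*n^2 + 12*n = (n)*(n^2 + 7*n + 12) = n*(n + 4)*(n + 3)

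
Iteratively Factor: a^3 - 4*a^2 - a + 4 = (a - 4)*(a^2 - 1) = (a - 4)*(a - 1)*(a + 1)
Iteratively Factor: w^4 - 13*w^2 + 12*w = (w)*(w^3 - 13*w + 12) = w*(w - 1)*(w^2 + w - 12) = w*(w - 3)*(w - 1)*(w + 4)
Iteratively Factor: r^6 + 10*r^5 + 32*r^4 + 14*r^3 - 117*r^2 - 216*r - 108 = (r + 2)*(r^5 + 8*r^4 + 16*r^3 - 18*r^2 - 81*r - 54) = (r + 2)*(r + 3)*(r^4 + 5*r^3 + r^2 - 21*r - 18) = (r + 1)*(r + 2)*(r + 3)*(r^3 + 4*r^2 - 3*r - 18) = (r + 1)*(r + 2)*(r + 3)^2*(r^2 + r - 6) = (r + 1)*(r + 2)*(r + 3)^3*(r - 2)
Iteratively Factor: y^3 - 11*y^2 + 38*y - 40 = (y - 2)*(y^2 - 9*y + 20) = (y - 5)*(y - 2)*(y - 4)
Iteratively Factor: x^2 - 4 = (x - 2)*(x + 2)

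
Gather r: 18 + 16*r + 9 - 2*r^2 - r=-2*r^2 + 15*r + 27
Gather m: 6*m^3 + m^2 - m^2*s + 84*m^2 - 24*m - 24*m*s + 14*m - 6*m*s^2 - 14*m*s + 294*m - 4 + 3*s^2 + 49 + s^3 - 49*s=6*m^3 + m^2*(85 - s) + m*(-6*s^2 - 38*s + 284) + s^3 + 3*s^2 - 49*s + 45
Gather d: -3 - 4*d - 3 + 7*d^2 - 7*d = 7*d^2 - 11*d - 6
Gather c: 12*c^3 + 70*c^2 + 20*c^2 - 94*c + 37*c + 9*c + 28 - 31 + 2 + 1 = 12*c^3 + 90*c^2 - 48*c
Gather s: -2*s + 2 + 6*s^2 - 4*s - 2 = 6*s^2 - 6*s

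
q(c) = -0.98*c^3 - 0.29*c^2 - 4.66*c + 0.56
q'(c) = -2.94*c^2 - 0.58*c - 4.66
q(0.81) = -3.93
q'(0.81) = -7.06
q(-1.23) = 7.68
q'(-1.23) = -8.39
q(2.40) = -25.84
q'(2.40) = -22.99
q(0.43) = -1.58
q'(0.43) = -5.45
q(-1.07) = 6.41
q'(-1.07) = -7.41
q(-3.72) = 64.33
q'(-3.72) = -43.19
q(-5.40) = 171.58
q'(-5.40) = -87.26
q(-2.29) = 21.48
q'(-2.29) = -18.75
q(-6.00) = 229.76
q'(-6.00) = -107.02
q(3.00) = -42.49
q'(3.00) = -32.86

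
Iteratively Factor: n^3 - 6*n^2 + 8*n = (n)*(n^2 - 6*n + 8) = n*(n - 4)*(n - 2)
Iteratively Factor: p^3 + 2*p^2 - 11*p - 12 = (p - 3)*(p^2 + 5*p + 4) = (p - 3)*(p + 4)*(p + 1)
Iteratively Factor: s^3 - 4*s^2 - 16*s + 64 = (s - 4)*(s^2 - 16) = (s - 4)*(s + 4)*(s - 4)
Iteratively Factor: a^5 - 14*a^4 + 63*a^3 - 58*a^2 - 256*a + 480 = (a + 2)*(a^4 - 16*a^3 + 95*a^2 - 248*a + 240) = (a - 5)*(a + 2)*(a^3 - 11*a^2 + 40*a - 48) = (a - 5)*(a - 3)*(a + 2)*(a^2 - 8*a + 16) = (a - 5)*(a - 4)*(a - 3)*(a + 2)*(a - 4)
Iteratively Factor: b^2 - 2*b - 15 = (b + 3)*(b - 5)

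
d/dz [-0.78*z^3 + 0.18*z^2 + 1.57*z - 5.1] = -2.34*z^2 + 0.36*z + 1.57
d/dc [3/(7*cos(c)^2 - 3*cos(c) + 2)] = 3*(14*cos(c) - 3)*sin(c)/(7*cos(c)^2 - 3*cos(c) + 2)^2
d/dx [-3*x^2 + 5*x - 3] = 5 - 6*x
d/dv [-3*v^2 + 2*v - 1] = 2 - 6*v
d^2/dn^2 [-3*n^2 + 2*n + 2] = -6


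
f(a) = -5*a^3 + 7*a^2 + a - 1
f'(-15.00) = -3584.00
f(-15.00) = 18434.00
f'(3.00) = -92.00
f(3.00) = -70.00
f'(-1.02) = -28.89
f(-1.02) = 10.57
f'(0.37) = 4.13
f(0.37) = 0.08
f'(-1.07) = -31.15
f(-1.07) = 12.07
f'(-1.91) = -80.46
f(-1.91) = 57.47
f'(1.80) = -22.40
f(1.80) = -5.68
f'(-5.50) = -529.75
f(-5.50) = 1037.12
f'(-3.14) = -190.85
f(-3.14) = 219.67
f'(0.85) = 2.06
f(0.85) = 1.84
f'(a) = -15*a^2 + 14*a + 1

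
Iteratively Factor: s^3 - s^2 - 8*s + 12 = (s - 2)*(s^2 + s - 6) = (s - 2)^2*(s + 3)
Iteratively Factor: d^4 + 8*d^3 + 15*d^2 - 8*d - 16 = (d - 1)*(d^3 + 9*d^2 + 24*d + 16) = (d - 1)*(d + 4)*(d^2 + 5*d + 4) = (d - 1)*(d + 1)*(d + 4)*(d + 4)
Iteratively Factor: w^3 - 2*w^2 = (w)*(w^2 - 2*w) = w*(w - 2)*(w)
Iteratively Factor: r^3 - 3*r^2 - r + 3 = (r - 3)*(r^2 - 1) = (r - 3)*(r - 1)*(r + 1)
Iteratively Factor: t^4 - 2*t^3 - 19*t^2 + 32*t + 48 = (t + 1)*(t^3 - 3*t^2 - 16*t + 48) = (t - 3)*(t + 1)*(t^2 - 16) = (t - 3)*(t + 1)*(t + 4)*(t - 4)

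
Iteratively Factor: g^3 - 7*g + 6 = (g + 3)*(g^2 - 3*g + 2) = (g - 1)*(g + 3)*(g - 2)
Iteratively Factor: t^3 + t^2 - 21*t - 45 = (t + 3)*(t^2 - 2*t - 15) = (t - 5)*(t + 3)*(t + 3)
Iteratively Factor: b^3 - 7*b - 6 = (b - 3)*(b^2 + 3*b + 2) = (b - 3)*(b + 1)*(b + 2)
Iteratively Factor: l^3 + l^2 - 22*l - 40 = (l + 4)*(l^2 - 3*l - 10) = (l + 2)*(l + 4)*(l - 5)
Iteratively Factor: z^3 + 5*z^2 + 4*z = (z + 4)*(z^2 + z) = z*(z + 4)*(z + 1)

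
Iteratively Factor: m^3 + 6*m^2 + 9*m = (m)*(m^2 + 6*m + 9) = m*(m + 3)*(m + 3)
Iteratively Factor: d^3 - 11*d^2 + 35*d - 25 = (d - 1)*(d^2 - 10*d + 25) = (d - 5)*(d - 1)*(d - 5)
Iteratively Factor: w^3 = (w)*(w^2) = w^2*(w)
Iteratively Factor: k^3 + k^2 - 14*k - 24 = (k + 2)*(k^2 - k - 12) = (k - 4)*(k + 2)*(k + 3)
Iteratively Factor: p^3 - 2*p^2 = (p - 2)*(p^2) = p*(p - 2)*(p)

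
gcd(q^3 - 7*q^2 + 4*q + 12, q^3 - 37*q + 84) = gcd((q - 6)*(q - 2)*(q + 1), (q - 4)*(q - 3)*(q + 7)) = 1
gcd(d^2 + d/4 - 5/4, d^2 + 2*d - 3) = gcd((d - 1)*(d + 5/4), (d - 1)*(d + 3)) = d - 1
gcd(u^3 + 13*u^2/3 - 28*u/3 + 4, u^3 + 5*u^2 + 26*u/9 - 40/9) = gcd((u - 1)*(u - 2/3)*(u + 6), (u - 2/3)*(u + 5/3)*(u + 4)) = u - 2/3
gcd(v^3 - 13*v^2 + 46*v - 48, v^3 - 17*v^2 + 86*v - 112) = v^2 - 10*v + 16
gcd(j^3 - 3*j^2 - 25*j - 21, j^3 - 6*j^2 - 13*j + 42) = j^2 - 4*j - 21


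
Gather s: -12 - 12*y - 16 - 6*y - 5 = -18*y - 33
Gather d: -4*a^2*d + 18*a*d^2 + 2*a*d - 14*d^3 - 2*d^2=-14*d^3 + d^2*(18*a - 2) + d*(-4*a^2 + 2*a)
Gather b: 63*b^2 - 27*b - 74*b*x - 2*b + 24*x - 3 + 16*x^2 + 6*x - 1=63*b^2 + b*(-74*x - 29) + 16*x^2 + 30*x - 4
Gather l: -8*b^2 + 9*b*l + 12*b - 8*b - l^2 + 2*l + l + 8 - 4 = -8*b^2 + 4*b - l^2 + l*(9*b + 3) + 4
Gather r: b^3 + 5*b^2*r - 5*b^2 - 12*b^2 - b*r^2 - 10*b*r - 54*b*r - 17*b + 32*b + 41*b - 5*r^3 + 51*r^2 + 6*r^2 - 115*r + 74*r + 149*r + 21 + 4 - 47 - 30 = b^3 - 17*b^2 + 56*b - 5*r^3 + r^2*(57 - b) + r*(5*b^2 - 64*b + 108) - 52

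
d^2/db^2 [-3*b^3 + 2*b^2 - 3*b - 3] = 4 - 18*b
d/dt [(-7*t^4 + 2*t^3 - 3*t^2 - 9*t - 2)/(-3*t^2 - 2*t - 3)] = (42*t^5 + 36*t^4 + 76*t^3 - 39*t^2 + 6*t + 23)/(9*t^4 + 12*t^3 + 22*t^2 + 12*t + 9)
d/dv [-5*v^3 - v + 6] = -15*v^2 - 1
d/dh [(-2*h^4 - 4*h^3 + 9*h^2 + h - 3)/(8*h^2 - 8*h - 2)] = (-16*h^5 + 8*h^4 + 40*h^3 - 28*h^2 + 6*h - 13)/(2*(16*h^4 - 32*h^3 + 8*h^2 + 8*h + 1))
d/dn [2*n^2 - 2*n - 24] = 4*n - 2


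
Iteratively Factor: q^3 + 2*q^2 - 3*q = (q - 1)*(q^2 + 3*q) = (q - 1)*(q + 3)*(q)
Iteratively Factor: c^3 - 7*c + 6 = (c - 1)*(c^2 + c - 6) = (c - 1)*(c + 3)*(c - 2)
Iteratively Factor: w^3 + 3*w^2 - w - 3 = (w - 1)*(w^2 + 4*w + 3) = (w - 1)*(w + 3)*(w + 1)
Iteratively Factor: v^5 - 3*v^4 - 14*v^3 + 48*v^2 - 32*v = (v + 4)*(v^4 - 7*v^3 + 14*v^2 - 8*v) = (v - 1)*(v + 4)*(v^3 - 6*v^2 + 8*v) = v*(v - 1)*(v + 4)*(v^2 - 6*v + 8) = v*(v - 4)*(v - 1)*(v + 4)*(v - 2)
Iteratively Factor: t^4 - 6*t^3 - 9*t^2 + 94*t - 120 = (t - 3)*(t^3 - 3*t^2 - 18*t + 40) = (t - 3)*(t - 2)*(t^2 - t - 20) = (t - 3)*(t - 2)*(t + 4)*(t - 5)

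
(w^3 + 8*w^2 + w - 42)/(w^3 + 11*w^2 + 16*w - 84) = (w + 3)/(w + 6)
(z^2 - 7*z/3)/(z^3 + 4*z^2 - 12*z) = (z - 7/3)/(z^2 + 4*z - 12)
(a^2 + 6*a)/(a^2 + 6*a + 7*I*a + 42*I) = a/(a + 7*I)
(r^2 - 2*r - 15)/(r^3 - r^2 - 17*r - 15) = 1/(r + 1)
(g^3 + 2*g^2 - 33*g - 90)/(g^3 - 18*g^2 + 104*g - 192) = (g^2 + 8*g + 15)/(g^2 - 12*g + 32)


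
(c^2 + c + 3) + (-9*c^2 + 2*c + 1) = -8*c^2 + 3*c + 4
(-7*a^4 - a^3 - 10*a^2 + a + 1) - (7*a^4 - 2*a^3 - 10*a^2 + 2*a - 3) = -14*a^4 + a^3 - a + 4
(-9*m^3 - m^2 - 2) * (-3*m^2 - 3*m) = 27*m^5 + 30*m^4 + 3*m^3 + 6*m^2 + 6*m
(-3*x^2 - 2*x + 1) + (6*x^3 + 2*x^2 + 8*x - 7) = 6*x^3 - x^2 + 6*x - 6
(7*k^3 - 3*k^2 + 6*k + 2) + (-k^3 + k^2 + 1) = 6*k^3 - 2*k^2 + 6*k + 3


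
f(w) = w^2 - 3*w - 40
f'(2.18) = 1.36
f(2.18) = -41.79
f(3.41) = -38.60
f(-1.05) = -35.75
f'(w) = 2*w - 3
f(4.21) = -34.91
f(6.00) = -22.00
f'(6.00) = 9.00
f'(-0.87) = -4.74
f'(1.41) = -0.18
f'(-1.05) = -5.10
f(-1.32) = -34.30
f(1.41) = -42.24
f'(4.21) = 5.42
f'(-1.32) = -5.64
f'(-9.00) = -21.00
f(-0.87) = -36.63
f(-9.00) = 68.00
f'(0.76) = -1.48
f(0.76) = -41.70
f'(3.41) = 3.82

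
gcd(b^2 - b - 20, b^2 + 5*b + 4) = b + 4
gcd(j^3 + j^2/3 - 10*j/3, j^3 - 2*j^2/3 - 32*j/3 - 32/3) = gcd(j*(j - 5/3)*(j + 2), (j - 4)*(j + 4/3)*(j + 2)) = j + 2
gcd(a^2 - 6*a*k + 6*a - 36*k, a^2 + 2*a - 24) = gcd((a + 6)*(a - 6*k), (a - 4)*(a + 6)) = a + 6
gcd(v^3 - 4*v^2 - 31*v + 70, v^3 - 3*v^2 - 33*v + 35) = v^2 - 2*v - 35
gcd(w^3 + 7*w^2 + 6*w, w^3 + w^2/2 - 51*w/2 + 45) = w + 6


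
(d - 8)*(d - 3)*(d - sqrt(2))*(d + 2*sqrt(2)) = d^4 - 11*d^3 + sqrt(2)*d^3 - 11*sqrt(2)*d^2 + 20*d^2 + 24*sqrt(2)*d + 44*d - 96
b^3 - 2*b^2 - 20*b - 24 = (b - 6)*(b + 2)^2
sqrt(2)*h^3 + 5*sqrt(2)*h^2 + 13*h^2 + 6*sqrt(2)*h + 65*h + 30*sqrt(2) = (h + 5)*(h + 6*sqrt(2))*(sqrt(2)*h + 1)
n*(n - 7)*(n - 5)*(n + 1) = n^4 - 11*n^3 + 23*n^2 + 35*n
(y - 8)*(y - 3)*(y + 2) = y^3 - 9*y^2 + 2*y + 48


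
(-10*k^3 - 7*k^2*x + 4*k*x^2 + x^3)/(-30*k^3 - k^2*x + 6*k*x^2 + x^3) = (k + x)/(3*k + x)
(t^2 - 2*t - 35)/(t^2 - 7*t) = (t + 5)/t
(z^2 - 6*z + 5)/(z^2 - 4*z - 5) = (z - 1)/(z + 1)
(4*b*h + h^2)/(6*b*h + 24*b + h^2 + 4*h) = h*(4*b + h)/(6*b*h + 24*b + h^2 + 4*h)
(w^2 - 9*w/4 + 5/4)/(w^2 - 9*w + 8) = (w - 5/4)/(w - 8)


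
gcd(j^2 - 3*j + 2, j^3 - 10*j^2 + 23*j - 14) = j^2 - 3*j + 2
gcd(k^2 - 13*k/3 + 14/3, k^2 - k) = 1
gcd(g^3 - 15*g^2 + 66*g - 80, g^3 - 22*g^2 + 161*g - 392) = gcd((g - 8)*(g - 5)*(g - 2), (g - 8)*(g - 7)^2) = g - 8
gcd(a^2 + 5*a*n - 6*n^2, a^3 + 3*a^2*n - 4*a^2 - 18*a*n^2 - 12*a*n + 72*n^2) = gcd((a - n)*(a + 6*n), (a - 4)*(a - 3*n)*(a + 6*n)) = a + 6*n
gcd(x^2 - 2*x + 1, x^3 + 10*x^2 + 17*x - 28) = x - 1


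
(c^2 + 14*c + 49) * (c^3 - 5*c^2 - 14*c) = c^5 + 9*c^4 - 35*c^3 - 441*c^2 - 686*c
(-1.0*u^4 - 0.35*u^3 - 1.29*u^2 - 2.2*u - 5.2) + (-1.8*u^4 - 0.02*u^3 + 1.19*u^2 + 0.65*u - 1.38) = -2.8*u^4 - 0.37*u^3 - 0.1*u^2 - 1.55*u - 6.58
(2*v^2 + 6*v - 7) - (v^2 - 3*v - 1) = v^2 + 9*v - 6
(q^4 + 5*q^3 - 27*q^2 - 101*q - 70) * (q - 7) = q^5 - 2*q^4 - 62*q^3 + 88*q^2 + 637*q + 490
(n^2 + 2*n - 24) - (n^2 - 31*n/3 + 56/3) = 37*n/3 - 128/3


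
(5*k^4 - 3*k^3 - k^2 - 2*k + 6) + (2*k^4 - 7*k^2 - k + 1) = 7*k^4 - 3*k^3 - 8*k^2 - 3*k + 7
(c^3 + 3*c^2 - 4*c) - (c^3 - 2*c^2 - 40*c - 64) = 5*c^2 + 36*c + 64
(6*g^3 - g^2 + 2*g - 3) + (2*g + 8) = 6*g^3 - g^2 + 4*g + 5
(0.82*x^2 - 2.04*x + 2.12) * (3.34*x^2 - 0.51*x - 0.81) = 2.7388*x^4 - 7.2318*x^3 + 7.457*x^2 + 0.5712*x - 1.7172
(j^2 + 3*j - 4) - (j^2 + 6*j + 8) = -3*j - 12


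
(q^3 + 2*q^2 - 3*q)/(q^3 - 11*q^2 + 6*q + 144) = q*(q - 1)/(q^2 - 14*q + 48)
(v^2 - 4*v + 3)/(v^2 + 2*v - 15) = (v - 1)/(v + 5)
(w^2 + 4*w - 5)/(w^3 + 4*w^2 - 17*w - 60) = (w - 1)/(w^2 - w - 12)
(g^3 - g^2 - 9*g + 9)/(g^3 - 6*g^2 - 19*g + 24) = (g - 3)/(g - 8)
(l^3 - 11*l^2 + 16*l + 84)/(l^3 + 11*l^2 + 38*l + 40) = (l^2 - 13*l + 42)/(l^2 + 9*l + 20)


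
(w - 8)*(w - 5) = w^2 - 13*w + 40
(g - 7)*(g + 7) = g^2 - 49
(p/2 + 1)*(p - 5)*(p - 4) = p^3/2 - 7*p^2/2 + p + 20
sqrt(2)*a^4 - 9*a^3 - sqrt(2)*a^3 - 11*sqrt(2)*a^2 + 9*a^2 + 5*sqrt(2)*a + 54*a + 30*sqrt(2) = (a - 3)*(a + 2)*(a - 5*sqrt(2))*(sqrt(2)*a + 1)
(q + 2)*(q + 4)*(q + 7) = q^3 + 13*q^2 + 50*q + 56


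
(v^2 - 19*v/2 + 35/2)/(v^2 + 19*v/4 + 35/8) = 4*(2*v^2 - 19*v + 35)/(8*v^2 + 38*v + 35)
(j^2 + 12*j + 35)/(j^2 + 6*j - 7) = (j + 5)/(j - 1)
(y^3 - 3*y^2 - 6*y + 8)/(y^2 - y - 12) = (y^2 + y - 2)/(y + 3)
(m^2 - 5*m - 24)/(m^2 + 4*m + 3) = (m - 8)/(m + 1)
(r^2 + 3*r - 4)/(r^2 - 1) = (r + 4)/(r + 1)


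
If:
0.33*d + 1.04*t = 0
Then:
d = -3.15151515151515*t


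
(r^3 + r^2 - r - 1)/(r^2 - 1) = r + 1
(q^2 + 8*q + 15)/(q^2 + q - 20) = (q + 3)/(q - 4)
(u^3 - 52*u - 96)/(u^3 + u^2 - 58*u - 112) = (u + 6)/(u + 7)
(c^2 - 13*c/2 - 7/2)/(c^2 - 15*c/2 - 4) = (c - 7)/(c - 8)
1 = 1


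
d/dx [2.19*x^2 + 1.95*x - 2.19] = 4.38*x + 1.95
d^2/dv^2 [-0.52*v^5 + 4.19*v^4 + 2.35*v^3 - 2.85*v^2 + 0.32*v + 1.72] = -10.4*v^3 + 50.28*v^2 + 14.1*v - 5.7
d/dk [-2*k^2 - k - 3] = -4*k - 1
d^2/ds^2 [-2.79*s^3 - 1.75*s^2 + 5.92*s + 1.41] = -16.74*s - 3.5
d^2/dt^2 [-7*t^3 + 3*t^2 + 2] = 6 - 42*t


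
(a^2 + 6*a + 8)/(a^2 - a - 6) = (a + 4)/(a - 3)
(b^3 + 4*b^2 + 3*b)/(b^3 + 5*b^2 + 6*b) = (b + 1)/(b + 2)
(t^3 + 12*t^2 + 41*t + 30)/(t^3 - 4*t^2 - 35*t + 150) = (t^2 + 6*t + 5)/(t^2 - 10*t + 25)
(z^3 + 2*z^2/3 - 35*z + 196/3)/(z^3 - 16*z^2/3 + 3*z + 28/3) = (z + 7)/(z + 1)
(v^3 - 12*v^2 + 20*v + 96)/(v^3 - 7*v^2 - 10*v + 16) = (v - 6)/(v - 1)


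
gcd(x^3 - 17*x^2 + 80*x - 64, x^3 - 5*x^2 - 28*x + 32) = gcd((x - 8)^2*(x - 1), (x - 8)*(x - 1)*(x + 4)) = x^2 - 9*x + 8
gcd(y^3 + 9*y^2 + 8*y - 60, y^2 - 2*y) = y - 2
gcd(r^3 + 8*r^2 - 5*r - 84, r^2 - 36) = 1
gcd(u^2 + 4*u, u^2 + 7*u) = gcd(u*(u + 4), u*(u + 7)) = u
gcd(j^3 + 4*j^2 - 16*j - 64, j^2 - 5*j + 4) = j - 4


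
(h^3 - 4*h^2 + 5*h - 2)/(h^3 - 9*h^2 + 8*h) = (h^2 - 3*h + 2)/(h*(h - 8))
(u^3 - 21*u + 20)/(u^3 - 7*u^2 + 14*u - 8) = (u + 5)/(u - 2)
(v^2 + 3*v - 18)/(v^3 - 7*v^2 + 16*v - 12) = (v + 6)/(v^2 - 4*v + 4)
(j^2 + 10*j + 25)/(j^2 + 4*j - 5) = (j + 5)/(j - 1)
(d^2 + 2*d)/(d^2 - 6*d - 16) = d/(d - 8)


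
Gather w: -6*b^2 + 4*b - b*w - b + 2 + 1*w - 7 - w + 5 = -6*b^2 - b*w + 3*b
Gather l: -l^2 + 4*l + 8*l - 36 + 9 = -l^2 + 12*l - 27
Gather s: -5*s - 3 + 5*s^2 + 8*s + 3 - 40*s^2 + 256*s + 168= -35*s^2 + 259*s + 168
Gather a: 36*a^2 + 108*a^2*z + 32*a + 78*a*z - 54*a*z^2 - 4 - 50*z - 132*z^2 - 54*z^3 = a^2*(108*z + 36) + a*(-54*z^2 + 78*z + 32) - 54*z^3 - 132*z^2 - 50*z - 4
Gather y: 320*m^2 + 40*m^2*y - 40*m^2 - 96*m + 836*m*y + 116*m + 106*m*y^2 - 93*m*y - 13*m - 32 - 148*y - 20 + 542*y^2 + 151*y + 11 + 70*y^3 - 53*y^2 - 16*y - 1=280*m^2 + 7*m + 70*y^3 + y^2*(106*m + 489) + y*(40*m^2 + 743*m - 13) - 42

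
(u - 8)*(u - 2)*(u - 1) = u^3 - 11*u^2 + 26*u - 16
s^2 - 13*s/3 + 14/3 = (s - 7/3)*(s - 2)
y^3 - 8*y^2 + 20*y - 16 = (y - 4)*(y - 2)^2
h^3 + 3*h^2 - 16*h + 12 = (h - 2)*(h - 1)*(h + 6)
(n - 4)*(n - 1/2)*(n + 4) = n^3 - n^2/2 - 16*n + 8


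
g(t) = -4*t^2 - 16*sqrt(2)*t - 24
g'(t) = -8*t - 16*sqrt(2)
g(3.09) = -132.11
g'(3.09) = -47.35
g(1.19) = -56.59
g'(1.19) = -32.15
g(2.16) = -91.54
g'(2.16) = -39.91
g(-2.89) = 7.98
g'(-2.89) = 0.49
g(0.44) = -34.73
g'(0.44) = -26.15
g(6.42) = -334.13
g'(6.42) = -73.99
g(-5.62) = -23.17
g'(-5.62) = 22.33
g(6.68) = -353.64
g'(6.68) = -76.07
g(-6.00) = -32.24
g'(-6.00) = 25.37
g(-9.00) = -144.35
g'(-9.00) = 49.37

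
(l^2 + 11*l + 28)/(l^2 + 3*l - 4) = (l + 7)/(l - 1)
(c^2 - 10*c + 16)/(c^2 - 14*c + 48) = (c - 2)/(c - 6)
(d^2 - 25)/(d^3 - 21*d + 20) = (d - 5)/(d^2 - 5*d + 4)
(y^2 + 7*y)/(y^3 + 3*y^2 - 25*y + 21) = y/(y^2 - 4*y + 3)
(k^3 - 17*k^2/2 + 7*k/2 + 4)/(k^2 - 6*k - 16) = (2*k^2 - k - 1)/(2*(k + 2))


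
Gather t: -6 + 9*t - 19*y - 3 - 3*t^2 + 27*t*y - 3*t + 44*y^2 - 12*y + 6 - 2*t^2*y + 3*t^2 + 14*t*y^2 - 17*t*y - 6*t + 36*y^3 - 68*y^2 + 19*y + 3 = -2*t^2*y + t*(14*y^2 + 10*y) + 36*y^3 - 24*y^2 - 12*y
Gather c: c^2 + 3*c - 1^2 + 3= c^2 + 3*c + 2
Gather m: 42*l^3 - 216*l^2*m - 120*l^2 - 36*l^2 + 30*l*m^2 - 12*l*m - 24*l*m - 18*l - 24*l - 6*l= 42*l^3 - 156*l^2 + 30*l*m^2 - 48*l + m*(-216*l^2 - 36*l)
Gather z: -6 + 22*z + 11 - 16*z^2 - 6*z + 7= -16*z^2 + 16*z + 12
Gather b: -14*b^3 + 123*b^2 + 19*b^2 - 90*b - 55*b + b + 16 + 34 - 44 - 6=-14*b^3 + 142*b^2 - 144*b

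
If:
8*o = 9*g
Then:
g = 8*o/9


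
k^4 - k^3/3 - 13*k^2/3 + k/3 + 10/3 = (k - 2)*(k - 1)*(k + 1)*(k + 5/3)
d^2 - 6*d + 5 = (d - 5)*(d - 1)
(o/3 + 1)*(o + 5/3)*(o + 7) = o^3/3 + 35*o^2/9 + 113*o/9 + 35/3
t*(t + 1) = t^2 + t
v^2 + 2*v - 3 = (v - 1)*(v + 3)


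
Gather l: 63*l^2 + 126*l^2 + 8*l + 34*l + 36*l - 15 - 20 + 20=189*l^2 + 78*l - 15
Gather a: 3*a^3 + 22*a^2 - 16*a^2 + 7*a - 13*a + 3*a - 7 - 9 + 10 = 3*a^3 + 6*a^2 - 3*a - 6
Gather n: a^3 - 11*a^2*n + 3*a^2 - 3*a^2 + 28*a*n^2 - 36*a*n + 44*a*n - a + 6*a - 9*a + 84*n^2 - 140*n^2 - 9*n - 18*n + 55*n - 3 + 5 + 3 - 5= a^3 - 4*a + n^2*(28*a - 56) + n*(-11*a^2 + 8*a + 28)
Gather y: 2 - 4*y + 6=8 - 4*y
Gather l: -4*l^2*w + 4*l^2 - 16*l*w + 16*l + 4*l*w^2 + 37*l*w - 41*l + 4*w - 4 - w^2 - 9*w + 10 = l^2*(4 - 4*w) + l*(4*w^2 + 21*w - 25) - w^2 - 5*w + 6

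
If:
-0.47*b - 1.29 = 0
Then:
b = -2.74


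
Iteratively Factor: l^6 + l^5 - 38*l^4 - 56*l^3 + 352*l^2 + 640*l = (l + 2)*(l^5 - l^4 - 36*l^3 + 16*l^2 + 320*l) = l*(l + 2)*(l^4 - l^3 - 36*l^2 + 16*l + 320) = l*(l - 5)*(l + 2)*(l^3 + 4*l^2 - 16*l - 64) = l*(l - 5)*(l + 2)*(l + 4)*(l^2 - 16) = l*(l - 5)*(l - 4)*(l + 2)*(l + 4)*(l + 4)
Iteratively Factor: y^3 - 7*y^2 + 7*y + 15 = (y - 5)*(y^2 - 2*y - 3) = (y - 5)*(y - 3)*(y + 1)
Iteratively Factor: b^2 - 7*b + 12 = (b - 4)*(b - 3)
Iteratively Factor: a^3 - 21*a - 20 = (a - 5)*(a^2 + 5*a + 4) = (a - 5)*(a + 1)*(a + 4)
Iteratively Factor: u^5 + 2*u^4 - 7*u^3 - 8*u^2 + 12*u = (u + 2)*(u^4 - 7*u^2 + 6*u) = u*(u + 2)*(u^3 - 7*u + 6) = u*(u - 1)*(u + 2)*(u^2 + u - 6) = u*(u - 2)*(u - 1)*(u + 2)*(u + 3)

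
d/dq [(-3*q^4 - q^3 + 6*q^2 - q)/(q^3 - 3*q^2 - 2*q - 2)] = (-3*q^6 + 18*q^5 + 15*q^4 + 30*q^3 - 9*q^2 - 24*q + 2)/(q^6 - 6*q^5 + 5*q^4 + 8*q^3 + 16*q^2 + 8*q + 4)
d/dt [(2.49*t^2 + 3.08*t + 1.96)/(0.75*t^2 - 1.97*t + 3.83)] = (-7.2153*t^2 + 16.1334*t + 15.6576)/(0.5625*t^4 - 2.955*t^3 + 9.6259*t^2 - 15.0902*t + 14.6689)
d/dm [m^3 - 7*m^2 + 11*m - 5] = 3*m^2 - 14*m + 11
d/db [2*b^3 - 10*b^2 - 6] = 2*b*(3*b - 10)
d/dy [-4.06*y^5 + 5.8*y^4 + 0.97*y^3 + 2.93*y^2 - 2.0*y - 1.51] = -20.3*y^4 + 23.2*y^3 + 2.91*y^2 + 5.86*y - 2.0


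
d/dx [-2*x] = -2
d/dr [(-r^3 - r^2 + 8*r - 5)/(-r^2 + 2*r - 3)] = (r^4 - 4*r^3 + 15*r^2 - 4*r - 14)/(r^4 - 4*r^3 + 10*r^2 - 12*r + 9)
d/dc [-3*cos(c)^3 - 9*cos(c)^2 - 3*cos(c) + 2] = 3*(3*cos(c)^2 + 6*cos(c) + 1)*sin(c)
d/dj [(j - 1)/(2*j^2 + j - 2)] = (2*j^2 + j - (j - 1)*(4*j + 1) - 2)/(2*j^2 + j - 2)^2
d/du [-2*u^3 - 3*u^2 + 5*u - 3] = -6*u^2 - 6*u + 5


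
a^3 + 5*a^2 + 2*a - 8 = (a - 1)*(a + 2)*(a + 4)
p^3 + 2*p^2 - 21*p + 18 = (p - 3)*(p - 1)*(p + 6)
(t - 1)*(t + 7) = t^2 + 6*t - 7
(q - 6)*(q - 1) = q^2 - 7*q + 6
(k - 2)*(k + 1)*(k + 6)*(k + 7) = k^4 + 12*k^3 + 27*k^2 - 68*k - 84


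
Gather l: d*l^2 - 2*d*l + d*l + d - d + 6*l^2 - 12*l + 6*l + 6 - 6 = l^2*(d + 6) + l*(-d - 6)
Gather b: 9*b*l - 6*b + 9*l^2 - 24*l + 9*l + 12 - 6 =b*(9*l - 6) + 9*l^2 - 15*l + 6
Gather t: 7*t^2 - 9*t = 7*t^2 - 9*t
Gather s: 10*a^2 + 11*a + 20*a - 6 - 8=10*a^2 + 31*a - 14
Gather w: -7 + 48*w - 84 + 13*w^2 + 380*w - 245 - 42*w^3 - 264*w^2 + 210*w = -42*w^3 - 251*w^2 + 638*w - 336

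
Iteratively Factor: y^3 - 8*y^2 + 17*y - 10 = (y - 1)*(y^2 - 7*y + 10) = (y - 5)*(y - 1)*(y - 2)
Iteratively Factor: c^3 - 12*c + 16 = (c - 2)*(c^2 + 2*c - 8) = (c - 2)^2*(c + 4)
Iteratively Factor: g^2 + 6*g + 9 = (g + 3)*(g + 3)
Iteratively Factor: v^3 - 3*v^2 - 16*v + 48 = (v - 3)*(v^2 - 16) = (v - 4)*(v - 3)*(v + 4)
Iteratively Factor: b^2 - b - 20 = (b - 5)*(b + 4)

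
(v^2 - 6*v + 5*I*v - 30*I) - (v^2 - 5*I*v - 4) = -6*v + 10*I*v + 4 - 30*I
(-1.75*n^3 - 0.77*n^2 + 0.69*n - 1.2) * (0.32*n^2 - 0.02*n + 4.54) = -0.56*n^5 - 0.2114*n^4 - 7.7088*n^3 - 3.8936*n^2 + 3.1566*n - 5.448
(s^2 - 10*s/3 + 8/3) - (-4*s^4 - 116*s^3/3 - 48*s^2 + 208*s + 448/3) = 4*s^4 + 116*s^3/3 + 49*s^2 - 634*s/3 - 440/3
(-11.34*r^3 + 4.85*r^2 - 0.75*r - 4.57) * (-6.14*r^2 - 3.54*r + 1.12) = 69.6276*r^5 + 10.3646*r^4 - 25.2648*r^3 + 36.1468*r^2 + 15.3378*r - 5.1184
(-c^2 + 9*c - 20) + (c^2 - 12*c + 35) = 15 - 3*c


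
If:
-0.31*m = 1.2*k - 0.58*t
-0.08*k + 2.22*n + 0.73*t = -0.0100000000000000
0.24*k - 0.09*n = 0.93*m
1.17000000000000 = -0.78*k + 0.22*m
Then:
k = -1.65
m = -0.54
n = 1.15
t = -3.70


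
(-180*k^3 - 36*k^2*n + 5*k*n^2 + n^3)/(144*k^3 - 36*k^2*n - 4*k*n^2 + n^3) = (-5*k - n)/(4*k - n)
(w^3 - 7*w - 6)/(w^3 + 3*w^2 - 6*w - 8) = (w^2 - w - 6)/(w^2 + 2*w - 8)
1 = 1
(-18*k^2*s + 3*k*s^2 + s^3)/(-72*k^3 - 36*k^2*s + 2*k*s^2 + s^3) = s*(-3*k + s)/(-12*k^2 - 4*k*s + s^2)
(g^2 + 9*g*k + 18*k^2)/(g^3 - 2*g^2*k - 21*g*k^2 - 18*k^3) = (g + 6*k)/(g^2 - 5*g*k - 6*k^2)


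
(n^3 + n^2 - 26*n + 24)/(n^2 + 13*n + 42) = (n^2 - 5*n + 4)/(n + 7)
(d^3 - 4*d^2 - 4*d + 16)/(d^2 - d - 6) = (d^2 - 6*d + 8)/(d - 3)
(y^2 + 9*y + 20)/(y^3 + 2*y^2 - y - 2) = (y^2 + 9*y + 20)/(y^3 + 2*y^2 - y - 2)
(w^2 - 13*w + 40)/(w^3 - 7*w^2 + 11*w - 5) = (w - 8)/(w^2 - 2*w + 1)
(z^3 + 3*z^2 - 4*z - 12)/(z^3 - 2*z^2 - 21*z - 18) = (z^2 - 4)/(z^2 - 5*z - 6)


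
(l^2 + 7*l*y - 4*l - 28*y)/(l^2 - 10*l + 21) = (l^2 + 7*l*y - 4*l - 28*y)/(l^2 - 10*l + 21)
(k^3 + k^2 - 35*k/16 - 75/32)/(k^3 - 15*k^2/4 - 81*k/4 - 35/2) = (k^2 - k/4 - 15/8)/(k^2 - 5*k - 14)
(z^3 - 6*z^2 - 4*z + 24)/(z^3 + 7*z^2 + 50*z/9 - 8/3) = 9*(z^3 - 6*z^2 - 4*z + 24)/(9*z^3 + 63*z^2 + 50*z - 24)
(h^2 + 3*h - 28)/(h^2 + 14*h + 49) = (h - 4)/(h + 7)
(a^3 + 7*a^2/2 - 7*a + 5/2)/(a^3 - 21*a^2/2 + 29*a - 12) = (a^2 + 4*a - 5)/(a^2 - 10*a + 24)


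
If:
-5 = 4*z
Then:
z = -5/4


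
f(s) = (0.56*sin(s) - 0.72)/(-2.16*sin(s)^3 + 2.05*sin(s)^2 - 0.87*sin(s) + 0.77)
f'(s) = (0.56*sin(s) - 0.72)*(6.48*sin(s)^2*cos(s) - 4.1*sin(s)*cos(s) + 0.87*cos(s))/(-2.16*sin(s)^3 + 2.05*sin(s)^2 - 0.87*sin(s) + 0.77)^2 + 0.56*cos(s)/(-2.16*sin(s)^3 + 2.05*sin(s)^2 - 0.87*sin(s) + 0.77)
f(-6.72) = -0.57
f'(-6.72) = -0.87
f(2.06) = -1.98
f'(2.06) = 16.54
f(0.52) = -0.76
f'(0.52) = 0.34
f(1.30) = 1.85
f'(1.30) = -16.49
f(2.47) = -0.74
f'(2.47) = 0.08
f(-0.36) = -0.64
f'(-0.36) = -0.95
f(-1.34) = -0.23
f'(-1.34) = -0.08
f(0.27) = -0.89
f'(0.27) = 0.52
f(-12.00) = -0.75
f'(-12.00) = 0.24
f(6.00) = -0.72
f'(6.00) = -0.98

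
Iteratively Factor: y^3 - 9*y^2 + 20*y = (y - 5)*(y^2 - 4*y) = (y - 5)*(y - 4)*(y)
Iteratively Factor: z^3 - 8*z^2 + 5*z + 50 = (z + 2)*(z^2 - 10*z + 25) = (z - 5)*(z + 2)*(z - 5)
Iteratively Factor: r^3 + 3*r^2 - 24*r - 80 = (r + 4)*(r^2 - r - 20) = (r + 4)^2*(r - 5)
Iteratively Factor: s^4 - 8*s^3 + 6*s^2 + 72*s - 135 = (s - 5)*(s^3 - 3*s^2 - 9*s + 27) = (s - 5)*(s + 3)*(s^2 - 6*s + 9) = (s - 5)*(s - 3)*(s + 3)*(s - 3)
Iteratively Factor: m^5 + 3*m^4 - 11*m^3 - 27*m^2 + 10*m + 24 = (m - 1)*(m^4 + 4*m^3 - 7*m^2 - 34*m - 24) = (m - 3)*(m - 1)*(m^3 + 7*m^2 + 14*m + 8) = (m - 3)*(m - 1)*(m + 4)*(m^2 + 3*m + 2) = (m - 3)*(m - 1)*(m + 2)*(m + 4)*(m + 1)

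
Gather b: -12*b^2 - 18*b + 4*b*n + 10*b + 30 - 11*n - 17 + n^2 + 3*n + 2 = -12*b^2 + b*(4*n - 8) + n^2 - 8*n + 15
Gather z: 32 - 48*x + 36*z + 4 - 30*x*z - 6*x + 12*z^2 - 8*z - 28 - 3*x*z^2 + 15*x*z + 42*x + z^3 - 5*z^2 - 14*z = -12*x + z^3 + z^2*(7 - 3*x) + z*(14 - 15*x) + 8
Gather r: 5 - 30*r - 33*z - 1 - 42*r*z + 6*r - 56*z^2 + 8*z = r*(-42*z - 24) - 56*z^2 - 25*z + 4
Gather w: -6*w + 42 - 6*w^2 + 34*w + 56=-6*w^2 + 28*w + 98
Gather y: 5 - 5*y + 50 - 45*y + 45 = 100 - 50*y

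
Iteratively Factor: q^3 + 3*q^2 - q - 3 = (q - 1)*(q^2 + 4*q + 3) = (q - 1)*(q + 3)*(q + 1)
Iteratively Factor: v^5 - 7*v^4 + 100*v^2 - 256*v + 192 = (v - 4)*(v^4 - 3*v^3 - 12*v^2 + 52*v - 48) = (v - 4)*(v + 4)*(v^3 - 7*v^2 + 16*v - 12) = (v - 4)*(v - 2)*(v + 4)*(v^2 - 5*v + 6) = (v - 4)*(v - 3)*(v - 2)*(v + 4)*(v - 2)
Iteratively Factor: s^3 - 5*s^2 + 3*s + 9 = (s - 3)*(s^2 - 2*s - 3) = (s - 3)^2*(s + 1)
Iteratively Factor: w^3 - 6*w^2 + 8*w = (w - 4)*(w^2 - 2*w) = (w - 4)*(w - 2)*(w)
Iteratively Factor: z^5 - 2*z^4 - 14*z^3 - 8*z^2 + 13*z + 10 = (z + 1)*(z^4 - 3*z^3 - 11*z^2 + 3*z + 10) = (z + 1)*(z + 2)*(z^3 - 5*z^2 - z + 5) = (z - 1)*(z + 1)*(z + 2)*(z^2 - 4*z - 5) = (z - 5)*(z - 1)*(z + 1)*(z + 2)*(z + 1)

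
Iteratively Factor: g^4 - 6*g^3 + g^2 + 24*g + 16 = (g + 1)*(g^3 - 7*g^2 + 8*g + 16) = (g - 4)*(g + 1)*(g^2 - 3*g - 4) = (g - 4)*(g + 1)^2*(g - 4)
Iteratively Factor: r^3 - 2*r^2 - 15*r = (r)*(r^2 - 2*r - 15) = r*(r - 5)*(r + 3)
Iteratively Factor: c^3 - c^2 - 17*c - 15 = (c + 3)*(c^2 - 4*c - 5) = (c - 5)*(c + 3)*(c + 1)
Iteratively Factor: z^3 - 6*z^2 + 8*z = (z - 2)*(z^2 - 4*z) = z*(z - 2)*(z - 4)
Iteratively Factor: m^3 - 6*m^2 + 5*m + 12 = (m + 1)*(m^2 - 7*m + 12) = (m - 3)*(m + 1)*(m - 4)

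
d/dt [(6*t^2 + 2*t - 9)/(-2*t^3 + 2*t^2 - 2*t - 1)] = 2*(6*t^4 + 4*t^3 - 35*t^2 + 12*t - 10)/(4*t^6 - 8*t^5 + 12*t^4 - 4*t^3 + 4*t + 1)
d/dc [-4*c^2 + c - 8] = 1 - 8*c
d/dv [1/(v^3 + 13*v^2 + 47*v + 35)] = (-3*v^2 - 26*v - 47)/(v^3 + 13*v^2 + 47*v + 35)^2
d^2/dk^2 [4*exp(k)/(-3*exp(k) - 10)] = (120*exp(k) - 400)*exp(k)/(27*exp(3*k) + 270*exp(2*k) + 900*exp(k) + 1000)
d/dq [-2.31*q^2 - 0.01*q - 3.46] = -4.62*q - 0.01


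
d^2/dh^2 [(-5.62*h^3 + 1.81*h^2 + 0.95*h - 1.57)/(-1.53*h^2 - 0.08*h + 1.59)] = (3.5527136788005e-15*h^4 + 23.410862*h^3 - 8.657028*h^2 + 72.53415*h - 1.734628)/(3.581577*h^6 + 0.561816*h^5 - 11.136717*h^4 - 1.167184*h^3 + 11.573451*h^2 + 0.606744*h - 4.019679)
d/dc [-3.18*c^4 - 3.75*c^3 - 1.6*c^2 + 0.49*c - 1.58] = -12.72*c^3 - 11.25*c^2 - 3.2*c + 0.49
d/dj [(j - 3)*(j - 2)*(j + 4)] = 3*j^2 - 2*j - 14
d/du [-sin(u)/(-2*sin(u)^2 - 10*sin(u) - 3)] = (cos(2*u) + 2)*cos(u)/(10*sin(u) - cos(2*u) + 4)^2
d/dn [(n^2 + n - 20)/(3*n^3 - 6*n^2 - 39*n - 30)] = (-n^4 - 2*n^3 + 49*n^2 - 100*n - 270)/(3*(n^6 - 4*n^5 - 22*n^4 + 32*n^3 + 209*n^2 + 260*n + 100))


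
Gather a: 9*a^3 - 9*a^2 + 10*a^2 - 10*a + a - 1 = 9*a^3 + a^2 - 9*a - 1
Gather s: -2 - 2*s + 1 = -2*s - 1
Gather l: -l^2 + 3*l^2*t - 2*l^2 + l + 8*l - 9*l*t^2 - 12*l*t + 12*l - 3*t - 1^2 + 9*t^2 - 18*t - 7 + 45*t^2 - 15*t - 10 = l^2*(3*t - 3) + l*(-9*t^2 - 12*t + 21) + 54*t^2 - 36*t - 18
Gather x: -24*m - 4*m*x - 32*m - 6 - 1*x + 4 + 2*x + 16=-56*m + x*(1 - 4*m) + 14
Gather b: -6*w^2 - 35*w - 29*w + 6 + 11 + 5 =-6*w^2 - 64*w + 22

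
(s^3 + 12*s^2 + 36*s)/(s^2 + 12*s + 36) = s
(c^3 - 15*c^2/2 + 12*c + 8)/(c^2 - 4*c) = c - 7/2 - 2/c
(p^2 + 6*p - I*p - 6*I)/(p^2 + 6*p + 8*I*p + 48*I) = (p - I)/(p + 8*I)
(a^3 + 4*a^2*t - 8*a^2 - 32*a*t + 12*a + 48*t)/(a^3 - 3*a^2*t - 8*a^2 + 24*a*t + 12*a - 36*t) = (-a - 4*t)/(-a + 3*t)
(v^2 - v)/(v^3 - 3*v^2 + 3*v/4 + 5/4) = 4*v/(4*v^2 - 8*v - 5)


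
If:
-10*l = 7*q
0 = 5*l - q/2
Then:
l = 0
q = 0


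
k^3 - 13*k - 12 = (k - 4)*(k + 1)*(k + 3)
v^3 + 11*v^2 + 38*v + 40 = (v + 2)*(v + 4)*(v + 5)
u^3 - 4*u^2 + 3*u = u*(u - 3)*(u - 1)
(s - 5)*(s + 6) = s^2 + s - 30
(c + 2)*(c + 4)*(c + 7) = c^3 + 13*c^2 + 50*c + 56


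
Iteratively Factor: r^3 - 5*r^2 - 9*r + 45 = (r - 5)*(r^2 - 9) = (r - 5)*(r + 3)*(r - 3)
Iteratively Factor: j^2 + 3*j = (j)*(j + 3)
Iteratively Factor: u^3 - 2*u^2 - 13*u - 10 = (u + 1)*(u^2 - 3*u - 10) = (u + 1)*(u + 2)*(u - 5)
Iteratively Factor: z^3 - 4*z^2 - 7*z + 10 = (z - 1)*(z^2 - 3*z - 10) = (z - 5)*(z - 1)*(z + 2)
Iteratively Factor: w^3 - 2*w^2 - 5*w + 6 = (w + 2)*(w^2 - 4*w + 3) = (w - 1)*(w + 2)*(w - 3)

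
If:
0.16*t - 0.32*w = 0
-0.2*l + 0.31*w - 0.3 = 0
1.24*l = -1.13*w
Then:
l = -0.56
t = 1.22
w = 0.61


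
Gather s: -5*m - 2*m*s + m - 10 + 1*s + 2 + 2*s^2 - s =-2*m*s - 4*m + 2*s^2 - 8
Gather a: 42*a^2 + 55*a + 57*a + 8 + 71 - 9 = 42*a^2 + 112*a + 70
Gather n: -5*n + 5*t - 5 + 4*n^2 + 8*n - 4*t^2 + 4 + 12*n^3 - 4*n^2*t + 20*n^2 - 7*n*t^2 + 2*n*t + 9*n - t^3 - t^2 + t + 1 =12*n^3 + n^2*(24 - 4*t) + n*(-7*t^2 + 2*t + 12) - t^3 - 5*t^2 + 6*t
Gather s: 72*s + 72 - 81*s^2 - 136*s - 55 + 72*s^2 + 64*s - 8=9 - 9*s^2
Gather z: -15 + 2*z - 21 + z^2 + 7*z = z^2 + 9*z - 36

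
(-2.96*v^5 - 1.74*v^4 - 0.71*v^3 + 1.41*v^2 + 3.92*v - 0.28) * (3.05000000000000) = -9.028*v^5 - 5.307*v^4 - 2.1655*v^3 + 4.3005*v^2 + 11.956*v - 0.854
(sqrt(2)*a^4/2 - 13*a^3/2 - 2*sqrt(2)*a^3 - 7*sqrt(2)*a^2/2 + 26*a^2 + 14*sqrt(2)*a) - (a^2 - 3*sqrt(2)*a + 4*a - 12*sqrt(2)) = sqrt(2)*a^4/2 - 13*a^3/2 - 2*sqrt(2)*a^3 - 7*sqrt(2)*a^2/2 + 25*a^2 - 4*a + 17*sqrt(2)*a + 12*sqrt(2)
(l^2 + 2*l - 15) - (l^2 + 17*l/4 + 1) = -9*l/4 - 16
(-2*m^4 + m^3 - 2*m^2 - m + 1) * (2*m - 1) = -4*m^5 + 4*m^4 - 5*m^3 + 3*m - 1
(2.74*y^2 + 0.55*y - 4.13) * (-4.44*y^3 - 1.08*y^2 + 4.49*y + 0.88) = -12.1656*y^5 - 5.4012*y^4 + 30.0458*y^3 + 9.3411*y^2 - 18.0597*y - 3.6344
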